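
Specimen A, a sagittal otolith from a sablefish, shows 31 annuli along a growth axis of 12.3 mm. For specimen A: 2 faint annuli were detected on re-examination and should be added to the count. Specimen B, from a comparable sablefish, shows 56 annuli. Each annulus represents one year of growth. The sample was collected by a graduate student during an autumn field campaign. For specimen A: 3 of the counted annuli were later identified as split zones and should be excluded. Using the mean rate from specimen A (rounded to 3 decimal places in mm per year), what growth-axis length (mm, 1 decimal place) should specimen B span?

Specimen A: correcting the raw count gives 31 − 3 + 2 = 30 true annuli.
A: Extension rate ≈ 12.3 / 30 = 0.410 mm/year.
B's length ≈ 0.410 × 56 = 23.0 mm.

23.0 mm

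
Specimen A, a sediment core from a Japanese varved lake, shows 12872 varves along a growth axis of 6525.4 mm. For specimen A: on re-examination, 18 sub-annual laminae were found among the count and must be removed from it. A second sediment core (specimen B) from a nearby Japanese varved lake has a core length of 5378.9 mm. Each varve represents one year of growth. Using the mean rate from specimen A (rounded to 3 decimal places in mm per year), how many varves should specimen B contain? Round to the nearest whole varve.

10588 varves

Specimen A: true varve count = 12872 − 18 = 12854.
A: Extension rate ≈ 6525.4 / 12854 = 0.508 mm/year.
Specimen B: 5378.9 mm / 0.508 mm per year = 10588.39 years ≈ 10588 varves.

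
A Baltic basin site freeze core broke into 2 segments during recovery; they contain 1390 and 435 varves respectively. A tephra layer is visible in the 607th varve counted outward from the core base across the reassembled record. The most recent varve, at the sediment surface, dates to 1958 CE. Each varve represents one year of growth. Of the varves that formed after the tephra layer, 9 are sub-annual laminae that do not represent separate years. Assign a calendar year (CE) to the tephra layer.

Total varves = 1390 + 435 = 1825.
The tephra layer sits at varve 607 from the core base, so 1825 − 607 = 1218 varves formed after it.
Removing the 9 false varves leaves 1218 − 9 = 1209 true varves beyond the tephra layer.
The varve at the sediment surface is 1958 CE, so the tephra layer dates to 1958 − 1209 = 749 CE.

749 CE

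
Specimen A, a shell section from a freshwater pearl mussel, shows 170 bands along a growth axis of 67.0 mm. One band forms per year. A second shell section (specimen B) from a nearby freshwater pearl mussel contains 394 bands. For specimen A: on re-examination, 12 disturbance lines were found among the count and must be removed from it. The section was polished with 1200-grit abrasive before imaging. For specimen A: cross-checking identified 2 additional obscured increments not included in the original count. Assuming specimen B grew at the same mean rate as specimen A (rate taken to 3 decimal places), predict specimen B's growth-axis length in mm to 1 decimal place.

165.1 mm

Specimen A: true band count = 170 − 12 + 2 = 160.
A: Mean rate = 67.0 mm / 160 years ≈ 0.419 mm/year.
Length of B = 0.419 × 394 = 165.1 mm.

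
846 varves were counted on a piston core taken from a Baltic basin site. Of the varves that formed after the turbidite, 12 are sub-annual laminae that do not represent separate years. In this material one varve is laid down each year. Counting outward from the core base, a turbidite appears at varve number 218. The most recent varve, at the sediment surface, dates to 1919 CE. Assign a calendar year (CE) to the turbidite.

Between varve 218 and the sediment surface there are 846 − 218 = 628 varves.
Removing the 12 false varves leaves 628 − 12 = 616 true varves beyond the turbidite.
1919 − 616 = 1303 CE.

1303 CE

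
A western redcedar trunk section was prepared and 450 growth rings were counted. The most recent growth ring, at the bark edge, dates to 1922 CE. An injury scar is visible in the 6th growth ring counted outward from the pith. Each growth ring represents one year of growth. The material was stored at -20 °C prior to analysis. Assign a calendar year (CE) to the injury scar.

The injury scar sits at growth ring 6 from the pith, so 450 − 6 = 444 growth rings formed after it.
The growth ring at the bark edge is 1922 CE, so the injury scar dates to 1922 − 444 = 1478 CE.

1478 CE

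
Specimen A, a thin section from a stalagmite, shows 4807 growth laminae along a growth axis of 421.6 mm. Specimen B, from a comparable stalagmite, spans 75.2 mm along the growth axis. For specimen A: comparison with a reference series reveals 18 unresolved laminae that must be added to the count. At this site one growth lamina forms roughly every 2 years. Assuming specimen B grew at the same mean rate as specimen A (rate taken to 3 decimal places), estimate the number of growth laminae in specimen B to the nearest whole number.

Specimen A: adjusted count: 4807 + 18 = 4825 growth laminae.
Specimen A: 4825 growth laminae at 2 years each span 4825 × 2 = 9650 years.
A: Extension rate ≈ 421.6 / 9650 = 0.044 mm/year.
Specimen B: 75.2 mm / 0.044 mm per year = 1709.09 years; at 2 years per growth lamina that is 1709.09 / 2 ≈ 855 growth laminae.

855 growth laminae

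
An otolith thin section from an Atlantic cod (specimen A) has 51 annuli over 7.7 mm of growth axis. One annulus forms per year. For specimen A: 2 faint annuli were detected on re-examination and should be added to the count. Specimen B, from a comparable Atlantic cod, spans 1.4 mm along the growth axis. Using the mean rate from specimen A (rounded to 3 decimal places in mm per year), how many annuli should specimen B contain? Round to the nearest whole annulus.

Specimen A: adjusted count: 51 + 2 = 53 annuli.
A: Mean rate = 7.7 mm / 53 years ≈ 0.145 mm per year.
For B, 1.4 / 0.145 = 9.66 years ≈ 10 annuli.

10 annuli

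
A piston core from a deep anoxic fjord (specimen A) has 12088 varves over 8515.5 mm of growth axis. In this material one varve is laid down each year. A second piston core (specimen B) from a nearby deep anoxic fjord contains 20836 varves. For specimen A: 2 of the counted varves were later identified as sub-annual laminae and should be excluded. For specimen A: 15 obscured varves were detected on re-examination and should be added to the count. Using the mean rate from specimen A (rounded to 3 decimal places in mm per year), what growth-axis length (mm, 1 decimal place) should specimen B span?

14668.5 mm

Specimen A: adjusted count: 12088 − 2 + 15 = 12101 varves.
A: 8515.5 mm over 12101 years gives 8515.5 / 12101 ≈ 0.704 mm/year.
For B, 0.704 mm/year × 20836 years = 14668.5 mm.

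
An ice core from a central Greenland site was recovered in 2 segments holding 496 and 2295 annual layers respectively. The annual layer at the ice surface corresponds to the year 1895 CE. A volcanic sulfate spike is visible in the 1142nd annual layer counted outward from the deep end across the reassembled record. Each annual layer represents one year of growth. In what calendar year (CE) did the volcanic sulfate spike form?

246 CE

Total annual layers = 496 + 2295 = 2791.
The volcanic sulfate spike sits at annual layer 1142 from the deep end, so 2791 − 1142 = 1649 annual layers formed after it.
Counting back 1649 years from 1895 CE places the volcanic sulfate spike in 1895 − 1649 = 246 CE.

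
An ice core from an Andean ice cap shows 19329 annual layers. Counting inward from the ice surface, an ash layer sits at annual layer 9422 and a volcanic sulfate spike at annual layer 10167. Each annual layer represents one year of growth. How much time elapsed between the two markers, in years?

The two markers are separated by 10167 − 9422 = 745 annual layers.
That is 745 years at one annual layer per year.

745 years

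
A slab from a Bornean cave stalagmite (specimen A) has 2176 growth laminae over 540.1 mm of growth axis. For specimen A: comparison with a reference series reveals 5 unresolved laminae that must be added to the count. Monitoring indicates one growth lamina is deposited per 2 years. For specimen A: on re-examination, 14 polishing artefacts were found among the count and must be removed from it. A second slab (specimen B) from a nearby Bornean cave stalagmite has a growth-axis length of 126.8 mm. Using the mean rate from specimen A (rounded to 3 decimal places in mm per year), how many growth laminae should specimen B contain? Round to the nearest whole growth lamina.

507 growth laminae

Specimen A: adjusted count: 2176 − 14 + 5 = 2167 growth laminae.
Specimen A: multiplying by 2 years per growth lamina: 2167 × 2 = 4334 years.
A: 540.1 mm over 4334 years gives 540.1 / 4334 ≈ 0.125 mm/year.
Specimen B: 126.8 mm / 0.125 mm per year = 1014.40 years; at 2 years per growth lamina that is 1014.40 / 2 ≈ 507 growth laminae.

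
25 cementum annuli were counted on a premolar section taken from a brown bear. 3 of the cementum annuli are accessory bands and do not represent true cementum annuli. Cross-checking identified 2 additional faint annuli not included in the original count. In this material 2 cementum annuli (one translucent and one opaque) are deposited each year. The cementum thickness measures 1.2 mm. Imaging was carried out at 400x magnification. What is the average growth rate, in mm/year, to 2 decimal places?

Correcting the raw count gives 25 − 3 + 2 = 24 true cementum annuli.
Dividing by 2 cementum annuli per year: 24 / 2 = 12 years.
Mean rate = 1.2 mm / 12 years ≈ 0.10 mm/year.

0.10 mm/year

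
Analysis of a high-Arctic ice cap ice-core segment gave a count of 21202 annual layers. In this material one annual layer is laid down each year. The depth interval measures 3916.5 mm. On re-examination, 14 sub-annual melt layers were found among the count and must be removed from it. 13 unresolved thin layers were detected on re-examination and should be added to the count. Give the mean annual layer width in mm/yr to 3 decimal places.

0.185 mm/yr

True annual layer count = 21202 − 14 + 13 = 21201.
3916.5 mm over 21201 years gives 3916.5 / 21201 ≈ 0.185 mm/yr.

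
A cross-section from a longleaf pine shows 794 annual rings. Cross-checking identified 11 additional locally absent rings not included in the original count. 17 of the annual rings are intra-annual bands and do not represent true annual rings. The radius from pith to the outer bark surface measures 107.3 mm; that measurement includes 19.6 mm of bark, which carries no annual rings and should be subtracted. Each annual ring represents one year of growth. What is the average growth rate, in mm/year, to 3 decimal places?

After corrections the count is 794 − 17 + 11 = 788 annual rings.
Removing the 19.6 mm offcut leaves 107.3 − 19.6 = 87.7 mm.
87.7 mm over 788 years gives 87.7 / 788 ≈ 0.111 mm/year.

0.111 mm/year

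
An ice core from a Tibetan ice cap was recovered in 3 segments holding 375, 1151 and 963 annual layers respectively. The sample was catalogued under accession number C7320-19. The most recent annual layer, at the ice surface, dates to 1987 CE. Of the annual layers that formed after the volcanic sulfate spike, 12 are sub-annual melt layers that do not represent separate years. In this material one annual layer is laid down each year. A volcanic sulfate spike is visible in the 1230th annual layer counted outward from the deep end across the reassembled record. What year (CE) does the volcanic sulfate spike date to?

740 CE

Total annual layers = 375 + 1151 + 963 = 2489.
The volcanic sulfate spike sits at annual layer 1230 from the deep end, so 2489 − 1230 = 1259 annual layers formed after it.
1259 − 12 false = 1247 true annual layers after the volcanic sulfate spike.
Counting back 1247 years from 1987 CE places the volcanic sulfate spike in 1987 − 1247 = 740 CE.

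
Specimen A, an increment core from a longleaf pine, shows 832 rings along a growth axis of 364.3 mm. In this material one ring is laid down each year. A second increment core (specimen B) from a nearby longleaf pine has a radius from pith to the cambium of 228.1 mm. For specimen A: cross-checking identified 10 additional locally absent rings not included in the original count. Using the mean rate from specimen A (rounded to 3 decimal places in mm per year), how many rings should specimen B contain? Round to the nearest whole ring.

527 rings

Specimen A: true ring count = 832 + 10 = 842.
A: Mean rate = 364.3 mm / 842 years ≈ 0.433 mm/yr.
Specimen B: 228.1 mm / 0.433 mm per year = 526.79 years ≈ 527 rings.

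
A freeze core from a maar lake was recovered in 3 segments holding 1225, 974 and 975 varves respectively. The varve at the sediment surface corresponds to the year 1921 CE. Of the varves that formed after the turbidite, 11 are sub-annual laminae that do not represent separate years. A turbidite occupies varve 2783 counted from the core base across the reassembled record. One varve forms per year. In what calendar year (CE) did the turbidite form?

1541 CE

Total varves = 1225 + 974 + 975 = 3174.
Between varve 2783 and the sediment surface there are 3174 − 2783 = 391 varves.
Removing the 11 false varves leaves 391 − 11 = 380 true varves beyond the turbidite.
The varve at the sediment surface is 1921 CE, so the turbidite dates to 1921 − 380 = 1541 CE.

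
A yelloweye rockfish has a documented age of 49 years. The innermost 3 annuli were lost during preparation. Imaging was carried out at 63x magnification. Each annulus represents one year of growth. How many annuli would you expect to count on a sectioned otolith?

Expected annuli over 49 years: 49.
Less the 3 uncaptured annuli: 49 − 3 = 46.

46 annuli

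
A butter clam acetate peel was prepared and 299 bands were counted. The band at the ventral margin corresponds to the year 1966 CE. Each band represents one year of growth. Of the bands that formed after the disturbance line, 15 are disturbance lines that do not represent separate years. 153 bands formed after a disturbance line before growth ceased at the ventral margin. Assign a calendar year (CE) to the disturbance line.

1828 CE

153 bands post-date the disturbance line.
153 − 15 false = 138 true bands after the disturbance line.
Counting back 138 years from 1966 CE places the disturbance line in 1966 − 138 = 1828 CE.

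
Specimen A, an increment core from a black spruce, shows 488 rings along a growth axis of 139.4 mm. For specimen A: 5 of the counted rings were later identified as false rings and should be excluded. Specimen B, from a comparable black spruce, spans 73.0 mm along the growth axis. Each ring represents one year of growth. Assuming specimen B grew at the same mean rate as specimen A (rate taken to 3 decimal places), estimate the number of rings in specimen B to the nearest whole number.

253 rings

Specimen A: correcting the raw count gives 488 − 5 = 483 true rings.
A: Extension rate ≈ 139.4 / 483 = 0.289 mm/year.
For B, 73.0 / 0.289 = 252.60 years ≈ 253 rings.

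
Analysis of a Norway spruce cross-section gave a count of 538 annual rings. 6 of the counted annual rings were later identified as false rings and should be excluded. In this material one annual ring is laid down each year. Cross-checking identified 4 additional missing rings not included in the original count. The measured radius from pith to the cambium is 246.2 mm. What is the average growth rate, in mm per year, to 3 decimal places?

Adjusted count: 538 − 6 + 4 = 536 annual rings.
246.2 mm over 536 years gives 246.2 / 536 ≈ 0.459 mm per year.

0.459 mm per year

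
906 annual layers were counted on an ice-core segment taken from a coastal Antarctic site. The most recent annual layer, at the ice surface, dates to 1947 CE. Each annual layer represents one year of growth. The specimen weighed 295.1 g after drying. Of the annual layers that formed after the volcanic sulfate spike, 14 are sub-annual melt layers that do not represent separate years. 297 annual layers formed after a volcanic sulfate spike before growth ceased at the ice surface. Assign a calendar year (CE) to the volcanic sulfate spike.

There are 297 annual layers younger than the volcanic sulfate spike.
297 − 14 false = 283 true annual layers after the volcanic sulfate spike.
1947 − 283 = 1664 CE.

1664 CE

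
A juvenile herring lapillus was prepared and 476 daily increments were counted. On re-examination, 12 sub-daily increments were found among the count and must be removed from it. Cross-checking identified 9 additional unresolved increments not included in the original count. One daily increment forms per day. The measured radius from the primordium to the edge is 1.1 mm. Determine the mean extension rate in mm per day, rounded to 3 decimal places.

0.002 mm per day

Adjusted count: 476 − 12 + 9 = 473 daily increments.
Mean rate = 1.1 mm / 473 days ≈ 0.002 mm per day.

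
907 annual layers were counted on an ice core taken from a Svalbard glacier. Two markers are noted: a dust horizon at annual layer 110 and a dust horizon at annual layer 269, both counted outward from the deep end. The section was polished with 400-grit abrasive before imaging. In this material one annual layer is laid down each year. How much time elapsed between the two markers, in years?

159 years

The two markers are separated by 269 − 110 = 159 annual layers.
One annual layer per year makes the interval 159 years.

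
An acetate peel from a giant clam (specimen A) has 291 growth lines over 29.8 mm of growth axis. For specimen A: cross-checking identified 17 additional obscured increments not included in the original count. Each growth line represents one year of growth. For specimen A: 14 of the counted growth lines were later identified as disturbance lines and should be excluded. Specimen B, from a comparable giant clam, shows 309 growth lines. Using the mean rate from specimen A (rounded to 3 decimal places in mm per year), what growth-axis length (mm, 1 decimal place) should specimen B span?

Specimen A: after corrections the count is 291 − 14 + 17 = 294 growth lines.
A: 29.8 mm over 294 years gives 29.8 / 294 ≈ 0.101 mm/year.
For B, 0.101 mm/year × 309 years = 31.2 mm.

31.2 mm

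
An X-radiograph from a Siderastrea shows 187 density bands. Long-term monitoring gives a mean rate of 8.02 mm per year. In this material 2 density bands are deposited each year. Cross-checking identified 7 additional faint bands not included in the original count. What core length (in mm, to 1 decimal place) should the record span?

777.9 mm

Correcting the raw count gives 187 + 7 = 194 true density bands.
194 density bands at 2 per year is 194 / 2 = 97 years.
Length ≈ 8.02 × 97 = 777.9 mm.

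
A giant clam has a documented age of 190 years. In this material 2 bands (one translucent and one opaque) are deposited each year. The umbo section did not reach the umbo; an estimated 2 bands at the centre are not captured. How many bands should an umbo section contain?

378 bands

With 2 bands per year, 190 years would produce 190 × 2 = 380 bands.
380 − 2 missed = 378 bands expected in the prepared section.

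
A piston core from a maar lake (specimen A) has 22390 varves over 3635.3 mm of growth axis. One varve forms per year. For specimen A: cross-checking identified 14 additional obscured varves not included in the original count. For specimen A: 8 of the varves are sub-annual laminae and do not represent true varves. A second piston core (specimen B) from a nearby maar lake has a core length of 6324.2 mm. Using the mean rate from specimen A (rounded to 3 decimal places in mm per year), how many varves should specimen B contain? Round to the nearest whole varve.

39038 varves

Specimen A: adjusted count: 22390 − 8 + 14 = 22396 varves.
A: Extension rate ≈ 3635.3 / 22396 = 0.162 mm/year.
Specimen B: 6324.2 mm / 0.162 mm per year = 39038.27 years ≈ 39038 varves.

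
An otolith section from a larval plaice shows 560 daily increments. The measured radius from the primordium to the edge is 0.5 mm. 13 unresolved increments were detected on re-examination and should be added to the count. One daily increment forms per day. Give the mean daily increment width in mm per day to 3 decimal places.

0.001 mm per day

True daily increment count = 560 + 13 = 573.
Extension rate ≈ 0.5 / 573 = 0.001 mm per day.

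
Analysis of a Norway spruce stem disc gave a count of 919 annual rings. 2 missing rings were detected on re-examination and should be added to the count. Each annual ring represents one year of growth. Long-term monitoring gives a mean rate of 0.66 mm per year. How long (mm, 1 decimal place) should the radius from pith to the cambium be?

After corrections the count is 919 + 2 = 921 annual rings.
Length ≈ 0.66 × 921 = 607.9 mm.

607.9 mm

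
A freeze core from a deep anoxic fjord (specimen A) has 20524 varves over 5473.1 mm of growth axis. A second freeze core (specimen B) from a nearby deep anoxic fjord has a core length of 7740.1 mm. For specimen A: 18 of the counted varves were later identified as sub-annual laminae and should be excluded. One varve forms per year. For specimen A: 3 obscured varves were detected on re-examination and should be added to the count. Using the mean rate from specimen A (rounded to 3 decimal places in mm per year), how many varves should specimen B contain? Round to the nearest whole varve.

Specimen A: true varve count = 20524 − 18 + 3 = 20509.
A: Extension rate ≈ 5473.1 / 20509 = 0.267 mm/yr.
Specimen B: 7740.1 mm / 0.267 mm per year = 28989.14 years ≈ 28989 varves.

28989 varves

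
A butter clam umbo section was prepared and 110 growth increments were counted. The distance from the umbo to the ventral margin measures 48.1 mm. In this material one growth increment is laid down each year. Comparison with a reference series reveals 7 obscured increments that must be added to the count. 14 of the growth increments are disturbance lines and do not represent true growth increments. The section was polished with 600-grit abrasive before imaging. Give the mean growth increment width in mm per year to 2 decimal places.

Adjusted count: 110 − 14 + 7 = 103 growth increments.
48.1 mm over 103 years gives 48.1 / 103 ≈ 0.47 mm per year.

0.47 mm per year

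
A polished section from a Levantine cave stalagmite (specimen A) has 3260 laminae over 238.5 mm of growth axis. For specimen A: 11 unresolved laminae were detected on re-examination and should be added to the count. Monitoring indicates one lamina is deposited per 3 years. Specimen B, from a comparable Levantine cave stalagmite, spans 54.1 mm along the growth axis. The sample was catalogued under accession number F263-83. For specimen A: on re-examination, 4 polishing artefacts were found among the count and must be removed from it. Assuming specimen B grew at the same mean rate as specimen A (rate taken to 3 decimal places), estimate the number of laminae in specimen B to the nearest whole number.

Specimen A: correcting the raw count gives 3260 − 4 + 11 = 3267 true laminae.
Specimen A: at 3 years per lamina, 3267 × 3 = 9801 years.
A: 238.5 mm over 9801 years gives 238.5 / 9801 ≈ 0.024 mm/yr.
B spans 54.1 / 0.024 = 2254.17 years; at 3 years per lamina that is 2254.17 / 3 ≈ 751 laminae.

751 laminae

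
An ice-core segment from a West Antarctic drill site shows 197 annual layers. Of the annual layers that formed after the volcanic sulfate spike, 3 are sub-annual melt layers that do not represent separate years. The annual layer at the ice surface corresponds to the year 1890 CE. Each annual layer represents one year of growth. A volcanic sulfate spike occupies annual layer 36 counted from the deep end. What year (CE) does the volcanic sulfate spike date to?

1732 CE

197 − 36 = 161 annual layers lie beyond the volcanic sulfate spike toward the ice surface.
Removing the 3 false annual layers leaves 161 − 3 = 158 true annual layers beyond the volcanic sulfate spike.
1890 − 158 = 1732 CE.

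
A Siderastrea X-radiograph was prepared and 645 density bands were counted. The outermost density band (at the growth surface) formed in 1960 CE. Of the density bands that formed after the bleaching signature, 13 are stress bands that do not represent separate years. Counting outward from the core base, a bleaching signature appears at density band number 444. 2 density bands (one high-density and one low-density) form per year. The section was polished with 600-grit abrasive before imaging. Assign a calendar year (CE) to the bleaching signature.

1866 CE

645 − 444 = 201 density bands lie beyond the bleaching signature toward the growth surface.
201 − 13 false = 188 true density bands after the bleaching signature.
188 density bands at 2 per year is 188 / 2 = 94 years.
1960 − 94 = 1866 CE.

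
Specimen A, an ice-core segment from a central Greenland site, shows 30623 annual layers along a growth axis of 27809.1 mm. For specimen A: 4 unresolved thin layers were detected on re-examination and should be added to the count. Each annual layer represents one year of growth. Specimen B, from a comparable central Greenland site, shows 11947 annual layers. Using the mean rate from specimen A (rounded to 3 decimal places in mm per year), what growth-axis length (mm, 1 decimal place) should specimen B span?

Specimen A: adjusted count: 30623 + 4 = 30627 annual layers.
A: 27809.1 mm over 30627 years gives 27809.1 / 30627 ≈ 0.908 mm per year.
For B, 0.908 mm/year × 11947 years = 10847.9 mm.

10847.9 mm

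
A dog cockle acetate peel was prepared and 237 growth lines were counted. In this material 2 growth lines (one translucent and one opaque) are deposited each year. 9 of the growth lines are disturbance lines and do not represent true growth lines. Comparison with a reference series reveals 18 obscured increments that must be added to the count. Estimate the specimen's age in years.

Adjusted count: 237 − 9 + 18 = 246 growth lines.
With 2 growth lines per year, 246 / 2 = 123 years.

123 yr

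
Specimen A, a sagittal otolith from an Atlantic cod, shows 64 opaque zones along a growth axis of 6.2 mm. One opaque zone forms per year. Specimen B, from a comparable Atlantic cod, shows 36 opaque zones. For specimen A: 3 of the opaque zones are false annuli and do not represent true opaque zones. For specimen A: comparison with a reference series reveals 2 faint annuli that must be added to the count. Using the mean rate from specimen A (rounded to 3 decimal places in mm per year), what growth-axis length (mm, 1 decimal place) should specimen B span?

3.5 mm

Specimen A: true opaque zone count = 64 − 3 + 2 = 63.
A: Extension rate ≈ 6.2 / 63 = 0.098 mm/yr.
B's length ≈ 0.098 × 36 = 3.5 mm.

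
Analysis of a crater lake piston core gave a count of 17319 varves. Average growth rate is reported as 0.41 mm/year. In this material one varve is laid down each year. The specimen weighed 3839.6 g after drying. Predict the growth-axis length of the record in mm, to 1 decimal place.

7100.8 mm

17319 years of growth are recorded.
17319 years at 0.41 mm/year gives 0.41 × 17319 = 7100.8 mm.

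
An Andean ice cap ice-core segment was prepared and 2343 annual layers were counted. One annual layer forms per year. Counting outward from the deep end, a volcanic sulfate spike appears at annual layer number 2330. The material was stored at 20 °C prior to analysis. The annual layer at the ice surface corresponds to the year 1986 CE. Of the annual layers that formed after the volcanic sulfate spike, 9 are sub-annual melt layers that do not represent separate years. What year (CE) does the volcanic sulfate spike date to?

1982 CE

2343 − 2330 = 13 annual layers lie beyond the volcanic sulfate spike toward the ice surface.
Excluding 9 false annual layers: 13 − 9 = 4.
The annual layer at the ice surface is 1986 CE, so the volcanic sulfate spike dates to 1986 − 4 = 1982 CE.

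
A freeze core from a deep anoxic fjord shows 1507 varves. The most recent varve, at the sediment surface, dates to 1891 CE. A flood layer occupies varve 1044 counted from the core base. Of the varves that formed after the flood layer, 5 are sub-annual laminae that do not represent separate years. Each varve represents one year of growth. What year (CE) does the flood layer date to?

Between varve 1044 and the sediment surface there are 1507 − 1044 = 463 varves.
463 − 5 false = 458 true varves after the flood layer.
Counting back 458 years from 1891 CE places the flood layer in 1891 − 458 = 1433 CE.

1433 CE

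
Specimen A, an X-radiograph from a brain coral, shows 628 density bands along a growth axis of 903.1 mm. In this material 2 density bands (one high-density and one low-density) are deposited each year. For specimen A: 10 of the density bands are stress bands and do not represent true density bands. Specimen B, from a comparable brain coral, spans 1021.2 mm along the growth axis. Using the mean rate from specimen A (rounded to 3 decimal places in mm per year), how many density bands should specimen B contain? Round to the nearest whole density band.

Specimen A: adjusted count: 628 − 10 = 618 density bands.
Specimen A: dividing by 2 density bands per year: 618 / 2 = 309 years.
A: Mean rate = 903.1 mm / 309 years ≈ 2.923 mm/yr.
B spans 1021.2 / 2.923 = 349.37 years; at 2 density bands per year that is 349.37 × 2 ≈ 699 density bands.

699 density bands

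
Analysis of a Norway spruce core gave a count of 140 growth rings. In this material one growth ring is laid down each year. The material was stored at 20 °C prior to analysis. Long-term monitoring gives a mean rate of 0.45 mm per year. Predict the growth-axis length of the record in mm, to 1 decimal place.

63.0 mm

140 years of growth are recorded.
Predicted length = 0.45 mm/year × 140 years = 63.0 mm.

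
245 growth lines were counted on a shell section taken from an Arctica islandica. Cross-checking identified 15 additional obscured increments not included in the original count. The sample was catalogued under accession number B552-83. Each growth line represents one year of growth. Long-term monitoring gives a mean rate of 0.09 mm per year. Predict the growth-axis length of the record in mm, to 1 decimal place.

Adjusted count: 245 + 15 = 260 growth lines.
Length ≈ 0.09 × 260 = 23.4 mm.

23.4 mm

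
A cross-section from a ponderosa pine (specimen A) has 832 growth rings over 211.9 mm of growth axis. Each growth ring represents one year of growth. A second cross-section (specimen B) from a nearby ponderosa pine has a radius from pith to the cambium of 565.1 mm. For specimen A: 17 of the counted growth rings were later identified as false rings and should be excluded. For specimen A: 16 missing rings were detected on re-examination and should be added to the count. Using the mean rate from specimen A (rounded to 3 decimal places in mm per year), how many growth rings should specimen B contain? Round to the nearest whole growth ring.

Specimen A: true growth ring count = 832 − 17 + 16 = 831.
A: 211.9 mm over 831 years gives 211.9 / 831 ≈ 0.255 mm/year.
B spans 565.1 / 0.255 = 2216.08 years ≈ 2216 growth rings.

2216 growth rings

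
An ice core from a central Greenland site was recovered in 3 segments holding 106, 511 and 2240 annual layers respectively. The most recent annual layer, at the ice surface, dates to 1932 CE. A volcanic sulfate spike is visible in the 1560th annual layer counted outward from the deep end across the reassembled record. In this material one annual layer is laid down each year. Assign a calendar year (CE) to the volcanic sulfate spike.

Total annual layers = 106 + 511 + 2240 = 2857.
2857 − 1560 = 1297 annual layers lie beyond the volcanic sulfate spike toward the ice surface.
Counting back 1297 years from 1932 CE places the volcanic sulfate spike in 1932 − 1297 = 635 CE.

635 CE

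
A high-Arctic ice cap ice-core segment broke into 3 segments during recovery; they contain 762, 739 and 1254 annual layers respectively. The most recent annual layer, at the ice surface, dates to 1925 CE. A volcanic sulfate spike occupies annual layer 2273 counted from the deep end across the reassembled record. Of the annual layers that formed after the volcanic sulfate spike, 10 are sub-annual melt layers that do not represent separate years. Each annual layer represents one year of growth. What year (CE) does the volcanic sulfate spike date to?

Total annual layers = 762 + 739 + 1254 = 2755.
2755 − 2273 = 482 annual layers lie beyond the volcanic sulfate spike toward the ice surface.
Removing the 10 false annual layers leaves 482 − 10 = 472 true annual layers beyond the volcanic sulfate spike.
The annual layer at the ice surface is 1925 CE, so the volcanic sulfate spike dates to 1925 − 472 = 1453 CE.

1453 CE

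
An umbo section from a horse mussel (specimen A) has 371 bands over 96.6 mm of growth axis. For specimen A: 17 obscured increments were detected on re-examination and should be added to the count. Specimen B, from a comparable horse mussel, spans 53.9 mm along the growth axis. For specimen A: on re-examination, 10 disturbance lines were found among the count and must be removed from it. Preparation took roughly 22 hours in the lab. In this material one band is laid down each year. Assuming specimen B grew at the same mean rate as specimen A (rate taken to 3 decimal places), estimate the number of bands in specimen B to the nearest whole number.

211 bands

Specimen A: true band count = 371 − 10 + 17 = 378.
A: Extension rate ≈ 96.6 / 378 = 0.256 mm/yr.
For B, 53.9 / 0.256 = 210.55 years ≈ 211 bands.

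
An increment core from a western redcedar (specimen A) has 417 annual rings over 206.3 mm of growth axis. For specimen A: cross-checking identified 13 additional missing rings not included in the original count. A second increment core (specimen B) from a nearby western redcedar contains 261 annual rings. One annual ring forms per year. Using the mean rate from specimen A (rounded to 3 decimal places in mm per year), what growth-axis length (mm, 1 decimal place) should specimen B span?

Specimen A: after corrections the count is 417 + 13 = 430 annual rings.
A: Extension rate ≈ 206.3 / 430 = 0.480 mm/year.
Length of B = 0.480 × 261 = 125.3 mm.

125.3 mm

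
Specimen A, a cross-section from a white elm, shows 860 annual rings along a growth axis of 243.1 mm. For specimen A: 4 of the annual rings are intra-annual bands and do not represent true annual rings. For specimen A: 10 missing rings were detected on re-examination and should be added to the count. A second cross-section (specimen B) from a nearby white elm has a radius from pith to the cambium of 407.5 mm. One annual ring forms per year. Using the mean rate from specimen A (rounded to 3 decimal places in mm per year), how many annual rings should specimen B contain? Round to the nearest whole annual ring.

1450 annual rings

Specimen A: adjusted count: 860 − 4 + 10 = 866 annual rings.
A: Mean rate = 243.1 mm / 866 years ≈ 0.281 mm per year.
B spans 407.5 / 0.281 = 1450.18 years ≈ 1450 annual rings.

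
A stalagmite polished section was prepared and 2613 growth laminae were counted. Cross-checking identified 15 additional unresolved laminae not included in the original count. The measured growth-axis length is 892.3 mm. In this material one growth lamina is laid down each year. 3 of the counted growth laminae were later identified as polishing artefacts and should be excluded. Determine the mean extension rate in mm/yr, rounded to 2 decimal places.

True growth lamina count = 2613 − 3 + 15 = 2625.
892.3 mm over 2625 years gives 892.3 / 2625 ≈ 0.34 mm/yr.

0.34 mm/yr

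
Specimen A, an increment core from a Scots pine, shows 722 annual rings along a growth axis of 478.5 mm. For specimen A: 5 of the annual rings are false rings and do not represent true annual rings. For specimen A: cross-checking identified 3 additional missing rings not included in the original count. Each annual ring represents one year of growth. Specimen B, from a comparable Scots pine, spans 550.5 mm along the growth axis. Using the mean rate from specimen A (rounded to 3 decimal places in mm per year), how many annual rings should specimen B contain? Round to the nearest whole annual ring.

Specimen A: true annual ring count = 722 − 5 + 3 = 720.
A: 478.5 mm over 720 years gives 478.5 / 720 ≈ 0.665 mm per year.
Specimen B: 550.5 mm / 0.665 mm per year = 827.82 years ≈ 828 annual rings.

828 annual rings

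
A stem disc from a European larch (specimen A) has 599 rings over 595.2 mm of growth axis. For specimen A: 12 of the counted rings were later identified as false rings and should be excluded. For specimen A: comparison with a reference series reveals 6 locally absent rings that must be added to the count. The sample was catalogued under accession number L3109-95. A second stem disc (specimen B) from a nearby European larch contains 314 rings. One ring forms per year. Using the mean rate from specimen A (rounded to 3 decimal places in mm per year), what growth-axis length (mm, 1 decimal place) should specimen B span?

315.3 mm

Specimen A: after corrections the count is 599 − 12 + 6 = 593 rings.
A: Mean rate = 595.2 mm / 593 years ≈ 1.004 mm/year.
Length of B = 1.004 × 314 = 315.3 mm.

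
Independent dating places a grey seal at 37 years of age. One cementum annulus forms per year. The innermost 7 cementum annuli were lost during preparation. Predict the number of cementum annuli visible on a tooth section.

Expected cementum annuli over 37 years: 37.
Subtracting the 7 cementum annuli not captured gives 37 − 7 = 30 cementum annuli in the record.

30 cementum annuli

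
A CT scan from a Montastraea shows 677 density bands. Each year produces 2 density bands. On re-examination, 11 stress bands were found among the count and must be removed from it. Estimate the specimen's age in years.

Adjusted count: 677 − 11 = 666 density bands.
666 density bands at 2 per year is 666 / 2 = 333 years.

333 years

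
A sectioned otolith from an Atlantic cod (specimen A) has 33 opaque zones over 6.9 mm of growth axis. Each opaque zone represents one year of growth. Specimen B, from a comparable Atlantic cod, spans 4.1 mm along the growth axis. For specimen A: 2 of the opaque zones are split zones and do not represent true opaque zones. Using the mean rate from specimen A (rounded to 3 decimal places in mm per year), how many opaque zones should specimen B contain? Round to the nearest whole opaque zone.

Specimen A: adjusted count: 33 − 2 = 31 opaque zones.
A: Extension rate ≈ 6.9 / 31 = 0.223 mm/yr.
B spans 4.1 / 0.223 = 18.39 years ≈ 18 opaque zones.

18 opaque zones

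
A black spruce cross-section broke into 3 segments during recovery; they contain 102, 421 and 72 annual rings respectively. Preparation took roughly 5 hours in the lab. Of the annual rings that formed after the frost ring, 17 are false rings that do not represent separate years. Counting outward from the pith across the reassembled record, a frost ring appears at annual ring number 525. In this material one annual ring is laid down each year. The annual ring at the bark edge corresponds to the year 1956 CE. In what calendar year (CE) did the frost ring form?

Total annual rings = 102 + 421 + 72 = 595.
595 − 525 = 70 annual rings lie beyond the frost ring toward the bark edge.
Excluding 17 false annual rings: 70 − 17 = 53.
The annual ring at the bark edge is 1956 CE, so the frost ring dates to 1956 − 53 = 1903 CE.

1903 CE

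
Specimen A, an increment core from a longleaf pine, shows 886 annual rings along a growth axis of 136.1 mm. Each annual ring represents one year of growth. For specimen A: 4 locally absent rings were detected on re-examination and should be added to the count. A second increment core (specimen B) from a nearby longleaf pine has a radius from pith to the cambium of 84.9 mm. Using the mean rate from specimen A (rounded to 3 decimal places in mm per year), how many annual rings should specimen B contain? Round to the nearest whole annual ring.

555 annual rings

Specimen A: after corrections the count is 886 + 4 = 890 annual rings.
A: 136.1 mm over 890 years gives 136.1 / 890 ≈ 0.153 mm/yr.
For B, 84.9 / 0.153 = 554.90 years ≈ 555 annual rings.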